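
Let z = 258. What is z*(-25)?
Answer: -6450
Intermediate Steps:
z*(-25) = 258*(-25) = -6450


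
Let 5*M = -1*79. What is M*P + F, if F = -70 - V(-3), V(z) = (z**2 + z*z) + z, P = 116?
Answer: -9589/5 ≈ -1917.8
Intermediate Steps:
M = -79/5 (M = (-1*79)/5 = (1/5)*(-79) = -79/5 ≈ -15.800)
V(z) = z + 2*z**2 (V(z) = (z**2 + z**2) + z = 2*z**2 + z = z + 2*z**2)
F = -85 (F = -70 - (-3)*(1 + 2*(-3)) = -70 - (-3)*(1 - 6) = -70 - (-3)*(-5) = -70 - 1*15 = -70 - 15 = -85)
M*P + F = -79/5*116 - 85 = -9164/5 - 85 = -9589/5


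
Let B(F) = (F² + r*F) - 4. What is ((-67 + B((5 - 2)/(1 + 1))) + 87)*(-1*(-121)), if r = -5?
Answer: 5203/4 ≈ 1300.8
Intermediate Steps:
B(F) = -4 + F² - 5*F (B(F) = (F² - 5*F) - 4 = -4 + F² - 5*F)
((-67 + B((5 - 2)/(1 + 1))) + 87)*(-1*(-121)) = ((-67 + (-4 + ((5 - 2)/(1 + 1))² - 5*(5 - 2)/(1 + 1))) + 87)*(-1*(-121)) = ((-67 + (-4 + (3/2)² - 15/2)) + 87)*121 = ((-67 + (-4 + (3*(½))² - 15/2)) + 87)*121 = ((-67 + (-4 + (3/2)² - 5*3/2)) + 87)*121 = ((-67 + (-4 + 9/4 - 15/2)) + 87)*121 = ((-67 - 37/4) + 87)*121 = (-305/4 + 87)*121 = (43/4)*121 = 5203/4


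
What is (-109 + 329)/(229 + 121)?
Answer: 22/35 ≈ 0.62857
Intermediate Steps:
(-109 + 329)/(229 + 121) = 220/350 = 220*(1/350) = 22/35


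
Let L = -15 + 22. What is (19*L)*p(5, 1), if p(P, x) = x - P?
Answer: -532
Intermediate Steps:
L = 7
(19*L)*p(5, 1) = (19*7)*(1 - 1*5) = 133*(1 - 5) = 133*(-4) = -532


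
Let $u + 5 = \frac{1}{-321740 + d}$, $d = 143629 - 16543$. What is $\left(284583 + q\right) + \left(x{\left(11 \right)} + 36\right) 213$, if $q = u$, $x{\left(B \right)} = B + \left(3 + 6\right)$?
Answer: $\frac{57716078923}{194654} \approx 2.9651 \cdot 10^{5}$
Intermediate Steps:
$d = 127086$
$x{\left(B \right)} = 9 + B$ ($x{\left(B \right)} = B + 9 = 9 + B$)
$u = - \frac{973271}{194654}$ ($u = -5 + \frac{1}{-321740 + 127086} = -5 + \frac{1}{-194654} = -5 - \frac{1}{194654} = - \frac{973271}{194654} \approx -5.0$)
$q = - \frac{973271}{194654} \approx -5.0$
$\left(284583 + q\right) + \left(x{\left(11 \right)} + 36\right) 213 = \left(284583 - \frac{973271}{194654}\right) + \left(\left(9 + 11\right) + 36\right) 213 = \frac{55394246011}{194654} + \left(20 + 36\right) 213 = \frac{55394246011}{194654} + 56 \cdot 213 = \frac{55394246011}{194654} + 11928 = \frac{57716078923}{194654}$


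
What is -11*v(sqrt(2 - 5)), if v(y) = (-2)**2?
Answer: -44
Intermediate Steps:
v(y) = 4
-11*v(sqrt(2 - 5)) = -11*4 = -44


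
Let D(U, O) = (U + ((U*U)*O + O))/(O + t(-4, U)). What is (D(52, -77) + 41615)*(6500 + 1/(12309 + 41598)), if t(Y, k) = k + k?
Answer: 35638025615708/161721 ≈ 2.2037e+8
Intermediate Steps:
t(Y, k) = 2*k
D(U, O) = (O + U + O*U²)/(O + 2*U) (D(U, O) = (U + ((U*U)*O + O))/(O + 2*U) = (U + (U²*O + O))/(O + 2*U) = (U + (O*U² + O))/(O + 2*U) = (U + (O + O*U²))/(O + 2*U) = (O + U + O*U²)/(O + 2*U))
(D(52, -77) + 41615)*(6500 + 1/(12309 + 41598)) = ((-77 + 52 - 77*52²)/(-77 + 2*52) + 41615)*(6500 + 1/(12309 + 41598)) = ((-77 + 52 - 77*2704)/(-77 + 104) + 41615)*(6500 + 1/53907) = ((-77 + 52 - 208208)/27 + 41615)*(6500 + 1/53907) = ((1/27)*(-208233) + 41615)*(350395501/53907) = (-23137/3 + 41615)*(350395501/53907) = (101708/3)*(350395501/53907) = 35638025615708/161721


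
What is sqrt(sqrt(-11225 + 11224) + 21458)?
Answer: sqrt(21458 + I) ≈ 146.49 + 0.003*I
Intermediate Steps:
sqrt(sqrt(-11225 + 11224) + 21458) = sqrt(sqrt(-1) + 21458) = sqrt(I + 21458) = sqrt(21458 + I)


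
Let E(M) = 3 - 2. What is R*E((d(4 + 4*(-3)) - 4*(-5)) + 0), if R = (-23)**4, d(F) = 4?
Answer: 279841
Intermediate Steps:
R = 279841
E(M) = 1
R*E((d(4 + 4*(-3)) - 4*(-5)) + 0) = 279841*1 = 279841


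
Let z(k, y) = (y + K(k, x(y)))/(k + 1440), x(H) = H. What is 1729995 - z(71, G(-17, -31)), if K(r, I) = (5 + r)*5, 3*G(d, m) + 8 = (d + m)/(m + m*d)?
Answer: 243104052296/140523 ≈ 1.7300e+6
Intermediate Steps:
G(d, m) = -8/3 + (d + m)/(3*(m + d*m)) (G(d, m) = -8/3 + ((d + m)/(m + m*d))/3 = -8/3 + ((d + m)/(m + d*m))/3 = -8/3 + (d + m)/(3*(m + d*m)))
K(r, I) = 25 + 5*r
z(k, y) = (25 + y + 5*k)/(1440 + k) (z(k, y) = (y + (25 + 5*k))/(k + 1440) = (25 + y + 5*k)/(1440 + k))
1729995 - z(71, G(-17, -31)) = 1729995 - (25 + (1/3)*(-17 - 7*(-31) - 8*(-17)*(-31))/(-31*(1 - 17)) + 5*71)/(1440 + 71) = 1729995 - (25 + (1/3)*(-1/31)*(-17 + 217 - 4216)/(-16) + 355)/1511 = 1729995 - (25 + (1/3)*(-1/31)*(-1/16)*(-4016) + 355)/1511 = 1729995 - (25 - 251/93 + 355)/1511 = 1729995 - 35089/(1511*93) = 1729995 - 1*35089/140523 = 1729995 - 35089/140523 = 243104052296/140523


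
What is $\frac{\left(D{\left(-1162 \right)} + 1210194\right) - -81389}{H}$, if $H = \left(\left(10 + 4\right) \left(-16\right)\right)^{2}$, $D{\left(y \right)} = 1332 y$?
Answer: $- \frac{256201}{50176} \approx -5.106$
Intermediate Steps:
$H = 50176$ ($H = \left(14 \left(-16\right)\right)^{2} = \left(-224\right)^{2} = 50176$)
$\frac{\left(D{\left(-1162 \right)} + 1210194\right) - -81389}{H} = \frac{\left(1332 \left(-1162\right) + 1210194\right) - -81389}{50176} = \left(\left(-1547784 + 1210194\right) + 81389\right) \frac{1}{50176} = \left(-337590 + 81389\right) \frac{1}{50176} = \left(-256201\right) \frac{1}{50176} = - \frac{256201}{50176}$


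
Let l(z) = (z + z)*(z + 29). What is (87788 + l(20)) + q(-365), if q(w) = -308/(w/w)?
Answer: 89440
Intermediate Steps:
q(w) = -308 (q(w) = -308/1 = -308*1 = -308)
l(z) = 2*z*(29 + z) (l(z) = (2*z)*(29 + z) = 2*z*(29 + z))
(87788 + l(20)) + q(-365) = (87788 + 2*20*(29 + 20)) - 308 = (87788 + 2*20*49) - 308 = (87788 + 1960) - 308 = 89748 - 308 = 89440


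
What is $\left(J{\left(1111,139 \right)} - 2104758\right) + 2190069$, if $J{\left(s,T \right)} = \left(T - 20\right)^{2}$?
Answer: $99472$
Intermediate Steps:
$J{\left(s,T \right)} = \left(-20 + T\right)^{2}$
$\left(J{\left(1111,139 \right)} - 2104758\right) + 2190069 = \left(\left(-20 + 139\right)^{2} - 2104758\right) + 2190069 = \left(119^{2} - 2104758\right) + 2190069 = \left(14161 - 2104758\right) + 2190069 = -2090597 + 2190069 = 99472$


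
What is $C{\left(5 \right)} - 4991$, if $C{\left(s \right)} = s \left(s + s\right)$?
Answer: $-4941$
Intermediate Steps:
$C{\left(s \right)} = 2 s^{2}$ ($C{\left(s \right)} = s 2 s = 2 s^{2}$)
$C{\left(5 \right)} - 4991 = 2 \cdot 5^{2} - 4991 = 2 \cdot 25 - 4991 = 50 - 4991 = -4941$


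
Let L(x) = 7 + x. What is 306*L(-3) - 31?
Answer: 1193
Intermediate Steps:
306*L(-3) - 31 = 306*(7 - 3) - 31 = 306*4 - 31 = 1224 - 31 = 1193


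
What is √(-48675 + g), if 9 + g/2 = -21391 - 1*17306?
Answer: I*√126087 ≈ 355.09*I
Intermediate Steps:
g = -77412 (g = -18 + 2*(-21391 - 1*17306) = -18 + 2*(-21391 - 17306) = -18 + 2*(-38697) = -18 - 77394 = -77412)
√(-48675 + g) = √(-48675 - 77412) = √(-126087) = I*√126087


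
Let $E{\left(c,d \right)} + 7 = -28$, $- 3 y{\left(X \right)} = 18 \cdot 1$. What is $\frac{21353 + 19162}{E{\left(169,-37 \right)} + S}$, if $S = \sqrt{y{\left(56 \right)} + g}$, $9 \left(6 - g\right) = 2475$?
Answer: $- \frac{18907}{20} - \frac{2701 i \sqrt{11}}{20} \approx -945.35 - 447.91 i$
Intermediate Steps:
$y{\left(X \right)} = -6$ ($y{\left(X \right)} = - \frac{18 \cdot 1}{3} = \left(- \frac{1}{3}\right) 18 = -6$)
$g = -269$ ($g = 6 - 275 = -269$)
$S = 5 i \sqrt{11}$ ($S = \sqrt{-6 - 269} = \sqrt{-275} = 5 i \sqrt{11} \approx 16.583 i$)
$E{\left(c,d \right)} = -35$ ($E{\left(c,d \right)} = -7 - 28 = -35$)
$\frac{21353 + 19162}{E{\left(169,-37 \right)} + S} = \frac{21353 + 19162}{-35 + 5 i \sqrt{11}} = \frac{40515}{-35 + 5 i \sqrt{11}}$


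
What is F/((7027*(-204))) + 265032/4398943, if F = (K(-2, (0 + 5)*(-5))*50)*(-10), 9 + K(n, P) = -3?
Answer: 29460986188/525493331837 ≈ 0.056063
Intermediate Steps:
K(n, P) = -12 (K(n, P) = -9 - 3 = -12)
F = 6000 (F = -12*50*(-10) = -600*(-10) = 6000)
F/((7027*(-204))) + 265032/4398943 = 6000/((7027*(-204))) + 265032/4398943 = 6000/(-1433508) + 265032*(1/4398943) = 6000*(-1/1433508) + 265032/4398943 = -500/119459 + 265032/4398943 = 29460986188/525493331837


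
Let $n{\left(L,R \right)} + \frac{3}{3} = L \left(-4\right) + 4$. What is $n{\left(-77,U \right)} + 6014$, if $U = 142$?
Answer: $6325$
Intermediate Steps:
$n{\left(L,R \right)} = 3 - 4 L$ ($n{\left(L,R \right)} = -1 + \left(L \left(-4\right) + 4\right) = -1 - \left(-4 + 4 L\right) = 3 - 4 L$)
$n{\left(-77,U \right)} + 6014 = \left(3 - -308\right) + 6014 = \left(3 + 308\right) + 6014 = 311 + 6014 = 6325$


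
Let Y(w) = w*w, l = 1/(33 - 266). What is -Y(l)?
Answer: -1/54289 ≈ -1.8420e-5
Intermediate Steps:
l = -1/233 (l = 1/(-233) = -1/233 ≈ -0.0042918)
Y(w) = w**2
-Y(l) = -(-1/233)**2 = -1*1/54289 = -1/54289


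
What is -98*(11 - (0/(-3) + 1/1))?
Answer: -980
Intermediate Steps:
-98*(11 - (0/(-3) + 1/1)) = -98*(11 - (0*(-⅓) + 1*1)) = -98*(11 - (0 + 1)) = -98*(11 - 1*1) = -98*(11 - 1) = -98*10 = -980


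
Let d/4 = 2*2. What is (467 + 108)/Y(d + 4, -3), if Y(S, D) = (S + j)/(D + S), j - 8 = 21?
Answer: 9775/49 ≈ 199.49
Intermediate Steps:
d = 16 (d = 4*(2*2) = 4*4 = 16)
j = 29 (j = 8 + 21 = 29)
Y(S, D) = (29 + S)/(D + S) (Y(S, D) = (S + 29)/(D + S) = (29 + S)/(D + S))
(467 + 108)/Y(d + 4, -3) = (467 + 108)/(((29 + (16 + 4))/(-3 + (16 + 4)))) = 575/(((29 + 20)/(-3 + 20))) = 575/((49/17)) = 575/(((1/17)*49)) = 575/(49/17) = 575*(17/49) = 9775/49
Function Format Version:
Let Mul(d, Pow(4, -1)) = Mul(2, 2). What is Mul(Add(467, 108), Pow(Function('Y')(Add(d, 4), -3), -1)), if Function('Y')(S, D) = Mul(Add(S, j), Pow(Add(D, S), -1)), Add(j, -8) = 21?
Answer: Rational(9775, 49) ≈ 199.49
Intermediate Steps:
d = 16 (d = Mul(4, Mul(2, 2)) = Mul(4, 4) = 16)
j = 29 (j = Add(8, 21) = 29)
Function('Y')(S, D) = Mul(Pow(Add(D, S), -1), Add(29, S)) (Function('Y')(S, D) = Mul(Add(S, 29), Pow(Add(D, S), -1)) = Mul(Add(29, S), Pow(Add(D, S), -1)) = Mul(Pow(Add(D, S), -1), Add(29, S)))
Mul(Add(467, 108), Pow(Function('Y')(Add(d, 4), -3), -1)) = Mul(Add(467, 108), Pow(Mul(Pow(Add(-3, Add(16, 4)), -1), Add(29, Add(16, 4))), -1)) = Mul(575, Pow(Mul(Pow(Add(-3, 20), -1), Add(29, 20)), -1)) = Mul(575, Pow(Mul(Pow(17, -1), 49), -1)) = Mul(575, Pow(Mul(Rational(1, 17), 49), -1)) = Mul(575, Pow(Rational(49, 17), -1)) = Mul(575, Rational(17, 49)) = Rational(9775, 49)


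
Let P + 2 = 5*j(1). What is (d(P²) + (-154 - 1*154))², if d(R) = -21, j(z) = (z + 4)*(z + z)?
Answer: 108241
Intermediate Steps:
j(z) = 2*z*(4 + z) (j(z) = (4 + z)*(2*z) = 2*z*(4 + z))
P = 48 (P = -2 + 5*(2*1*(4 + 1)) = -2 + 5*(2*1*5) = -2 + 5*10 = -2 + 50 = 48)
(d(P²) + (-154 - 1*154))² = (-21 + (-154 - 1*154))² = (-21 + (-154 - 154))² = (-21 - 308)² = (-329)² = 108241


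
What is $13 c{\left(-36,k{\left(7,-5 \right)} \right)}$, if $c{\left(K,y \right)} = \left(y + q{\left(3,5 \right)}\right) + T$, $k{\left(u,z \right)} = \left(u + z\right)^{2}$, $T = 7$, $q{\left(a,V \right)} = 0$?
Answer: $143$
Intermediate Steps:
$c{\left(K,y \right)} = 7 + y$ ($c{\left(K,y \right)} = \left(y + 0\right) + 7 = y + 7 = 7 + y$)
$13 c{\left(-36,k{\left(7,-5 \right)} \right)} = 13 \left(7 + \left(7 - 5\right)^{2}\right) = 13 \left(7 + 2^{2}\right) = 13 \left(7 + 4\right) = 13 \cdot 11 = 143$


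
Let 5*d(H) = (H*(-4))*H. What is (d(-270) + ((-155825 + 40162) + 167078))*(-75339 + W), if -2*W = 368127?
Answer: 3582348525/2 ≈ 1.7912e+9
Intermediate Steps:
W = -368127/2 (W = -1/2*368127 = -368127/2 ≈ -1.8406e+5)
d(H) = -4*H**2/5 (d(H) = ((H*(-4))*H)/5 = ((-4*H)*H)/5 = (-4*H**2)/5 = -4*H**2/5)
(d(-270) + ((-155825 + 40162) + 167078))*(-75339 + W) = (-4/5*(-270)**2 + ((-155825 + 40162) + 167078))*(-75339 - 368127/2) = (-4/5*72900 + (-115663 + 167078))*(-518805/2) = (-58320 + 51415)*(-518805/2) = -6905*(-518805/2) = 3582348525/2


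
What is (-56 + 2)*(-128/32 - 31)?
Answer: 1890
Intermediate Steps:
(-56 + 2)*(-128/32 - 31) = -54*(-128*1/32 - 31) = -54*(-4 - 31) = -54*(-35) = 1890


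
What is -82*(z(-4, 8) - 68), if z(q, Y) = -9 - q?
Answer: 5986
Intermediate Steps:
-82*(z(-4, 8) - 68) = -82*((-9 - 1*(-4)) - 68) = -82*((-9 + 4) - 68) = -82*(-5 - 68) = -82*(-73) = 5986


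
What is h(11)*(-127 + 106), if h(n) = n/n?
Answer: -21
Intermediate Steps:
h(n) = 1
h(11)*(-127 + 106) = 1*(-127 + 106) = 1*(-21) = -21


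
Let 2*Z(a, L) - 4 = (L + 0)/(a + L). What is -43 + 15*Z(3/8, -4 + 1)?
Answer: -31/7 ≈ -4.4286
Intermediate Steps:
Z(a, L) = 2 + L/(2*(L + a)) (Z(a, L) = 2 + ((L + 0)/(a + L))/2 = 2 + (L/(L + a))/2 = 2 + L/(2*(L + a)))
-43 + 15*Z(3/8, -4 + 1) = -43 + 15*((2*(3/8) + 5*(-4 + 1)/2)/((-4 + 1) + 3/8)) = -43 + 15*((2*(3*(⅛)) + (5/2)*(-3))/(-3 + 3*(⅛))) = -43 + 15*((2*(3/8) - 15/2)/(-3 + 3/8)) = -43 + 15*((¾ - 15/2)/(-21/8)) = -43 + 15*(-8/21*(-27/4)) = -43 + 15*(18/7) = -43 + 270/7 = -31/7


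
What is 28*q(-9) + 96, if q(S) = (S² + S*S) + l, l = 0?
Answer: 4632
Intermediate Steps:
q(S) = 2*S² (q(S) = (S² + S*S) + 0 = (S² + S²) + 0 = 2*S² + 0 = 2*S²)
28*q(-9) + 96 = 28*(2*(-9)²) + 96 = 28*(2*81) + 96 = 28*162 + 96 = 4536 + 96 = 4632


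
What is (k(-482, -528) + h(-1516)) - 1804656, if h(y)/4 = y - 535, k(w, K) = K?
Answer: -1813388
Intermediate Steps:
h(y) = -2140 + 4*y (h(y) = 4*(y - 535) = 4*(-535 + y) = -2140 + 4*y)
(k(-482, -528) + h(-1516)) - 1804656 = (-528 + (-2140 + 4*(-1516))) - 1804656 = (-528 + (-2140 - 6064)) - 1804656 = (-528 - 8204) - 1804656 = -8732 - 1804656 = -1813388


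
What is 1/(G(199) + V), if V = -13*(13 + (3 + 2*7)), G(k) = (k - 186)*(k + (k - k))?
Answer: 1/2197 ≈ 0.00045517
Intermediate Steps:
G(k) = k*(-186 + k) (G(k) = (-186 + k)*(k + 0) = (-186 + k)*k = k*(-186 + k))
V = -390 (V = -13*(13 + (3 + 14)) = -13*(13 + 17) = -13*30 = -390)
1/(G(199) + V) = 1/(199*(-186 + 199) - 390) = 1/(199*13 - 390) = 1/(2587 - 390) = 1/2197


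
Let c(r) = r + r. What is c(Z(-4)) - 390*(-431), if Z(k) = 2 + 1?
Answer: 168096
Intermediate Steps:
Z(k) = 3
c(r) = 2*r
c(Z(-4)) - 390*(-431) = 2*3 - 390*(-431) = 6 + 168090 = 168096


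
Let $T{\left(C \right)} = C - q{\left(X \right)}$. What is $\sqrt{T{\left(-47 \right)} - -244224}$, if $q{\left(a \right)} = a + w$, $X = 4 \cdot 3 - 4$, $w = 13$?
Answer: $2 \sqrt{61039} \approx 494.12$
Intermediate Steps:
$X = 8$ ($X = 12 - 4 = 8$)
$q{\left(a \right)} = 13 + a$ ($q{\left(a \right)} = a + 13 = 13 + a$)
$T{\left(C \right)} = -21 + C$ ($T{\left(C \right)} = C - \left(13 + 8\right) = C - 21 = -21 + C$)
$\sqrt{T{\left(-47 \right)} - -244224} = \sqrt{\left(-21 - 47\right) - -244224} = \sqrt{-68 + 244224} = \sqrt{244156} = 2 \sqrt{61039}$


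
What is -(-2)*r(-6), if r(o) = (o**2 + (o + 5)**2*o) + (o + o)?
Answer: 36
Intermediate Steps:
r(o) = o**2 + 2*o + o*(5 + o)**2 (r(o) = (o**2 + (5 + o)**2*o) + 2*o = (o**2 + o*(5 + o)**2) + 2*o = o**2 + 2*o + o*(5 + o)**2)
-(-2)*r(-6) = -(-2)*(-6*(2 - 6 + (5 - 6)**2)) = -(-2)*(-6*(2 - 6 + (-1)**2)) = -(-2)*(-6*(2 - 6 + 1)) = -(-2)*(-6*(-3)) = -(-2)*18 = -2*(-18) = 36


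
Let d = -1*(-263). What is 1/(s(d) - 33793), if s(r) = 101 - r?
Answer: -1/33955 ≈ -2.9451e-5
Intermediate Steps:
d = 263
1/(s(d) - 33793) = 1/((101 - 1*263) - 33793) = 1/((101 - 263) - 33793) = 1/(-162 - 33793) = 1/(-33955) = -1/33955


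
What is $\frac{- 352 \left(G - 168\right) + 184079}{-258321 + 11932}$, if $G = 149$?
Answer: $- \frac{190767}{246389} \approx -0.77425$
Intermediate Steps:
$\frac{- 352 \left(G - 168\right) + 184079}{-258321 + 11932} = \frac{- 352 \left(149 - 168\right) + 184079}{-258321 + 11932} = \frac{\left(-352\right) \left(-19\right) + 184079}{-246389} = \left(6688 + 184079\right) \left(- \frac{1}{246389}\right) = 190767 \left(- \frac{1}{246389}\right) = - \frac{190767}{246389}$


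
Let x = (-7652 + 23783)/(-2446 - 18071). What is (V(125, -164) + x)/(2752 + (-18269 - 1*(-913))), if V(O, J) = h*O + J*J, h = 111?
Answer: -69706873/24969189 ≈ -2.7917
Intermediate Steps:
x = -5377/6839 (x = 16131/(-20517) = 16131*(-1/20517) = -5377/6839 ≈ -0.78623)
V(O, J) = J² + 111*O (V(O, J) = 111*O + J*J = 111*O + J² = J² + 111*O)
(V(125, -164) + x)/(2752 + (-18269 - 1*(-913))) = (((-164)² + 111*125) - 5377/6839)/(2752 + (-18269 - 1*(-913))) = ((26896 + 13875) - 5377/6839)/(2752 + (-18269 + 913)) = (40771 - 5377/6839)/(2752 - 17356) = (278827492/6839)/(-14604) = (278827492/6839)*(-1/14604) = -69706873/24969189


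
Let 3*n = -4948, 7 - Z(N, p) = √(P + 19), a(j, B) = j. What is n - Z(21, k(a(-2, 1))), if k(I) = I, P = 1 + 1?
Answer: -4969/3 + √21 ≈ -1651.8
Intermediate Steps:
P = 2
Z(N, p) = 7 - √21 (Z(N, p) = 7 - √(2 + 19) = 7 - √21)
n = -4948/3 (n = (⅓)*(-4948) = -4948/3 ≈ -1649.3)
n - Z(21, k(a(-2, 1))) = -4948/3 - (7 - √21) = -4948/3 + (-7 + √21) = -4969/3 + √21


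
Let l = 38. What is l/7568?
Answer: 19/3784 ≈ 0.0050211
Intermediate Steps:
l/7568 = 38/7568 = 38*(1/7568) = 19/3784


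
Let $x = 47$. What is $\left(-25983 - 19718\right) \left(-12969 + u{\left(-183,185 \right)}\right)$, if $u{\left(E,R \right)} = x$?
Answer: $590548322$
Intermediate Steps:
$u{\left(E,R \right)} = 47$
$\left(-25983 - 19718\right) \left(-12969 + u{\left(-183,185 \right)}\right) = \left(-25983 - 19718\right) \left(-12969 + 47\right) = \left(-45701\right) \left(-12922\right) = 590548322$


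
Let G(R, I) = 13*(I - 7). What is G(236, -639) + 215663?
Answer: 207265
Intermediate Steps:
G(R, I) = -91 + 13*I (G(R, I) = 13*(-7 + I) = -91 + 13*I)
G(236, -639) + 215663 = (-91 + 13*(-639)) + 215663 = (-91 - 8307) + 215663 = -8398 + 215663 = 207265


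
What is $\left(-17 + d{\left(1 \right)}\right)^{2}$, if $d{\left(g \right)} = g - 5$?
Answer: $441$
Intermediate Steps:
$d{\left(g \right)} = -5 + g$
$\left(-17 + d{\left(1 \right)}\right)^{2} = \left(-17 + \left(-5 + 1\right)\right)^{2} = \left(-17 - 4\right)^{2} = \left(-21\right)^{2} = 441$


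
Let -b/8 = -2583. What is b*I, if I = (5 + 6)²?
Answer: 2500344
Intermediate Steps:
b = 20664 (b = -8*(-2583) = 20664)
I = 121 (I = 11² = 121)
b*I = 20664*121 = 2500344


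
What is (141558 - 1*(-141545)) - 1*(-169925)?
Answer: 453028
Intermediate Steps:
(141558 - 1*(-141545)) - 1*(-169925) = (141558 + 141545) + 169925 = 283103 + 169925 = 453028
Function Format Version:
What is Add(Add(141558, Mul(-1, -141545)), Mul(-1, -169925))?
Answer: 453028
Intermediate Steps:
Add(Add(141558, Mul(-1, -141545)), Mul(-1, -169925)) = Add(Add(141558, 141545), 169925) = Add(283103, 169925) = 453028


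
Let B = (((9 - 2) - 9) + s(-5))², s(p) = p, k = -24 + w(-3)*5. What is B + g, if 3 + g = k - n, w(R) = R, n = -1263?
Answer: 1270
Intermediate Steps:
k = -39 (k = -24 - 3*5 = -24 - 15 = -39)
B = 49 (B = (((9 - 2) - 9) - 5)² = ((7 - 9) - 5)² = (-2 - 5)² = (-7)² = 49)
g = 1221 (g = -3 + (-39 - 1*(-1263)) = -3 + (-39 + 1263) = -3 + 1224 = 1221)
B + g = 49 + 1221 = 1270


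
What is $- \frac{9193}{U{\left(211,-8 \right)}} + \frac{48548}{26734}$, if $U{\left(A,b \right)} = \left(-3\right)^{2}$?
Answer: $- \frac{122664365}{120303} \approx -1019.6$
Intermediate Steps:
$U{\left(A,b \right)} = 9$
$- \frac{9193}{U{\left(211,-8 \right)}} + \frac{48548}{26734} = - \frac{9193}{9} + \frac{48548}{26734} = \left(-9193\right) \frac{1}{9} + 48548 \cdot \frac{1}{26734} = - \frac{9193}{9} + \frac{24274}{13367} = - \frac{122664365}{120303}$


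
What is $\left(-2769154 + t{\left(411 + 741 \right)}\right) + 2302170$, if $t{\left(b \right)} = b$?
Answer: $-465832$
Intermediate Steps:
$\left(-2769154 + t{\left(411 + 741 \right)}\right) + 2302170 = \left(-2769154 + \left(411 + 741\right)\right) + 2302170 = \left(-2769154 + 1152\right) + 2302170 = -2768002 + 2302170 = -465832$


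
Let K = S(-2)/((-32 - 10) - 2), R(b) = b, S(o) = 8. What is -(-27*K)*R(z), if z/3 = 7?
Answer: -1134/11 ≈ -103.09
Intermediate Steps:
z = 21 (z = 3*7 = 21)
K = -2/11 (K = 8/((-32 - 10) - 2) = 8/(-42 - 2) = 8/(-44) = 8*(-1/44) = -2/11 ≈ -0.18182)
-(-27*K)*R(z) = -(-27*(-2/11))*21 = -54*21/11 = -1*1134/11 = -1134/11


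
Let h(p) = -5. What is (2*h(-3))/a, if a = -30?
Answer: ⅓ ≈ 0.33333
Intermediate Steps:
(2*h(-3))/a = (2*(-5))/(-30) = -10*(-1/30) = ⅓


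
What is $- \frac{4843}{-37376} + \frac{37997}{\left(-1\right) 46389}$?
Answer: $- \frac{1195513945}{1733835264} \approx -0.68952$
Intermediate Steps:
$- \frac{4843}{-37376} + \frac{37997}{\left(-1\right) 46389} = \left(-4843\right) \left(- \frac{1}{37376}\right) + \frac{37997}{-46389} = \frac{4843}{37376} + 37997 \left(- \frac{1}{46389}\right) = \frac{4843}{37376} - \frac{37997}{46389} = - \frac{1195513945}{1733835264}$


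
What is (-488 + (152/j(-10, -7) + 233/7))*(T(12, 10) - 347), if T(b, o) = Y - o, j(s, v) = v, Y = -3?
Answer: 1200600/7 ≈ 1.7151e+5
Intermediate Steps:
T(b, o) = -3 - o
(-488 + (152/j(-10, -7) + 233/7))*(T(12, 10) - 347) = (-488 + (152/(-7) + 233/7))*((-3 - 1*10) - 347) = (-488 + (152*(-⅐) + 233*(⅐)))*((-3 - 10) - 347) = (-488 + (-152/7 + 233/7))*(-13 - 347) = (-488 + 81/7)*(-360) = -3335/7*(-360) = 1200600/7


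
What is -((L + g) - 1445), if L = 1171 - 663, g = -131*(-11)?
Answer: -504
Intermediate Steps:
g = 1441
L = 508
-((L + g) - 1445) = -((508 + 1441) - 1445) = -(1949 - 1445) = -1*504 = -504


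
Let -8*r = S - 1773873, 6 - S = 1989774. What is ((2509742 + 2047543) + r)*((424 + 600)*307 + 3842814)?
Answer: 83604922993311/4 ≈ 2.0901e+13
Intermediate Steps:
S = -1989768 (S = 6 - 1*1989774 = 6 - 1989774 = -1989768)
r = 3763641/8 (r = -(-1989768 - 1773873)/8 = -⅛*(-3763641) = 3763641/8 ≈ 4.7046e+5)
((2509742 + 2047543) + r)*((424 + 600)*307 + 3842814) = ((2509742 + 2047543) + 3763641/8)*((424 + 600)*307 + 3842814) = (4557285 + 3763641/8)*(1024*307 + 3842814) = 40221921*(314368 + 3842814)/8 = (40221921/8)*4157182 = 83604922993311/4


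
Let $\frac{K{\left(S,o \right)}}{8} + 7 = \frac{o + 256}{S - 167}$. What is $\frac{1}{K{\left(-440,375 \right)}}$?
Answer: $- \frac{607}{39040} \approx -0.015548$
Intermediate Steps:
$K{\left(S,o \right)} = -56 + \frac{8 \left(256 + o\right)}{-167 + S}$ ($K{\left(S,o \right)} = -56 + 8 \frac{o + 256}{S - 167} = -56 + 8 \frac{256 + o}{-167 + S} = -56 + \frac{8 \left(256 + o\right)}{-167 + S}$)
$\frac{1}{K{\left(-440,375 \right)}} = \frac{1}{8 \frac{1}{-167 - 440} \left(1425 + 375 - -3080\right)} = \frac{1}{8 \frac{1}{-607} \left(1425 + 375 + 3080\right)} = \frac{1}{8 \left(- \frac{1}{607}\right) 4880} = \frac{1}{- \frac{39040}{607}} = - \frac{607}{39040}$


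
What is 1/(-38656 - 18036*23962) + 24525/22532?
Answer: 8329019267017/7652169714632 ≈ 1.0885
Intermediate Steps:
1/(-38656 - 18036*23962) + 24525/22532 = (1/23962)/(-56692) + 24525*(1/22532) = -1/56692*1/23962 + 24525/22532 = -1/1358453704 + 24525/22532 = 8329019267017/7652169714632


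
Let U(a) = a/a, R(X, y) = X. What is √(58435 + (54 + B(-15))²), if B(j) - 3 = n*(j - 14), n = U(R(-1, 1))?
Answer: √59219 ≈ 243.35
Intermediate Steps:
U(a) = 1
n = 1
B(j) = -11 + j (B(j) = 3 + 1*(j - 14) = 3 + 1*(-14 + j) = 3 + (-14 + j) = -11 + j)
√(58435 + (54 + B(-15))²) = √(58435 + (54 + (-11 - 15))²) = √(58435 + (54 - 26)²) = √(58435 + 28²) = √(58435 + 784) = √59219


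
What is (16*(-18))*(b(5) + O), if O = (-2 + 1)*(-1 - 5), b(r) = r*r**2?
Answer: -37728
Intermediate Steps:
b(r) = r**3
O = 6 (O = -1*(-6) = 6)
(16*(-18))*(b(5) + O) = (16*(-18))*(5**3 + 6) = -288*(125 + 6) = -288*131 = -37728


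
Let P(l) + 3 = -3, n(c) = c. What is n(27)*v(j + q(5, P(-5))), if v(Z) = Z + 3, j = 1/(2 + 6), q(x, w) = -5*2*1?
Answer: -1485/8 ≈ -185.63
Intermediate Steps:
P(l) = -6 (P(l) = -3 - 3 = -6)
q(x, w) = -10 (q(x, w) = -10*1 = -10)
j = ⅛ (j = 1/8 = ⅛ ≈ 0.12500)
v(Z) = 3 + Z
n(27)*v(j + q(5, P(-5))) = 27*(3 + (⅛ - 10)) = 27*(3 - 79/8) = 27*(-55/8) = -1485/8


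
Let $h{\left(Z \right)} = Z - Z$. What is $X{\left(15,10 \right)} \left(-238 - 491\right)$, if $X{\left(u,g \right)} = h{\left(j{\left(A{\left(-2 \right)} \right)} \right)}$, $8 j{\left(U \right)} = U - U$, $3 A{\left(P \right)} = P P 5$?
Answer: $0$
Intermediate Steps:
$A{\left(P \right)} = \frac{5 P^{2}}{3}$ ($A{\left(P \right)} = \frac{P P 5}{3} = \frac{P^{2} \cdot 5}{3} = \frac{5 P^{2}}{3}$)
$j{\left(U \right)} = 0$ ($j{\left(U \right)} = \frac{U - U}{8} = \frac{1}{8} \cdot 0 = 0$)
$h{\left(Z \right)} = 0$
$X{\left(u,g \right)} = 0$
$X{\left(15,10 \right)} \left(-238 - 491\right) = 0 \left(-238 - 491\right) = 0 \left(-729\right) = 0$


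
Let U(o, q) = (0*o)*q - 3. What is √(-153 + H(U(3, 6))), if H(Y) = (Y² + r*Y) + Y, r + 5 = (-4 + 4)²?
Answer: 2*I*√33 ≈ 11.489*I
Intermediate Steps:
r = -5 (r = -5 + (-4 + 4)² = -5 + 0² = -5 + 0 = -5)
U(o, q) = -3 (U(o, q) = 0*q - 3 = 0 - 3 = -3)
H(Y) = Y² - 4*Y (H(Y) = (Y² - 5*Y) + Y = Y² - 4*Y)
√(-153 + H(U(3, 6))) = √(-153 - 3*(-4 - 3)) = √(-153 - 3*(-7)) = √(-153 + 21) = √(-132) = 2*I*√33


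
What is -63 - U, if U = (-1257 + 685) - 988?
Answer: 1497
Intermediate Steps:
U = -1560 (U = -572 - 988 = -1560)
-63 - U = -63 - 1*(-1560) = -63 + 1560 = 1497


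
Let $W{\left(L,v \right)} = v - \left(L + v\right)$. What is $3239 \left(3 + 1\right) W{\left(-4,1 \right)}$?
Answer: $51824$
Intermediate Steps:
$W{\left(L,v \right)} = - L$ ($W{\left(L,v \right)} = v - \left(L + v\right) = - L$)
$3239 \left(3 + 1\right) W{\left(-4,1 \right)} = 3239 \left(3 + 1\right) \left(\left(-1\right) \left(-4\right)\right) = 3239 \cdot 4 \cdot 4 = 3239 \cdot 16 = 51824$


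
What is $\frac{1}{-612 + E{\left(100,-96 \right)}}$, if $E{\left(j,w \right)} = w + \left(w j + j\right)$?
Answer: $- \frac{1}{10208} \approx -9.7962 \cdot 10^{-5}$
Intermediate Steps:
$E{\left(j,w \right)} = j + w + j w$ ($E{\left(j,w \right)} = w + \left(j w + j\right) = w + \left(j + j w\right) = j + w + j w$)
$\frac{1}{-612 + E{\left(100,-96 \right)}} = \frac{1}{-612 + \left(100 - 96 + 100 \left(-96\right)\right)} = \frac{1}{-612 - 9596} = \frac{1}{-10208} = - \frac{1}{10208}$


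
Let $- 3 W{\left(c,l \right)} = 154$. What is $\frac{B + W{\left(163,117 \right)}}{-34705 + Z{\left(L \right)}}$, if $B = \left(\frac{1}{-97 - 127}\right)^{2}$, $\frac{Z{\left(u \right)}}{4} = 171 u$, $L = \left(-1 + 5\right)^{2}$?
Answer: $\frac{7727101}{3576695808} \approx 0.0021604$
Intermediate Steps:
$L = 16$ ($L = 4^{2} = 16$)
$W{\left(c,l \right)} = - \frac{154}{3}$ ($W{\left(c,l \right)} = \left(- \frac{1}{3}\right) 154 = - \frac{154}{3}$)
$Z{\left(u \right)} = 684 u$ ($Z{\left(u \right)} = 4 \cdot 171 u = 684 u$)
$B = \frac{1}{50176}$ ($B = \left(\frac{1}{-224}\right)^{2} = \left(- \frac{1}{224}\right)^{2} = \frac{1}{50176} \approx 1.993 \cdot 10^{-5}$)
$\frac{B + W{\left(163,117 \right)}}{-34705 + Z{\left(L \right)}} = \frac{\frac{1}{50176} - \frac{154}{3}}{-34705 + 684 \cdot 16} = - \frac{7727101}{150528 \left(-34705 + 10944\right)} = - \frac{7727101}{150528 \left(-23761\right)} = \left(- \frac{7727101}{150528}\right) \left(- \frac{1}{23761}\right) = \frac{7727101}{3576695808}$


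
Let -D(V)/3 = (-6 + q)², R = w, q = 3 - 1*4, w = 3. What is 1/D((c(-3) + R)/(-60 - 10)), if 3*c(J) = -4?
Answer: -1/147 ≈ -0.0068027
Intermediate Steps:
q = -1 (q = 3 - 4 = -1)
c(J) = -4/3 (c(J) = (⅓)*(-4) = -4/3)
R = 3
D(V) = -147 (D(V) = -3*(-6 - 1)² = -3*(-7)² = -3*49 = -147)
1/D((c(-3) + R)/(-60 - 10)) = 1/(-147) = -1/147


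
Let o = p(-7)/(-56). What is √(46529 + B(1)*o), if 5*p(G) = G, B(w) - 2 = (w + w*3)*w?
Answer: √4652915/10 ≈ 215.71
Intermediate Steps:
B(w) = 2 + 4*w² (B(w) = 2 + (w + w*3)*w = 2 + (w + 3*w)*w = 2 + (4*w)*w = 2 + 4*w²)
p(G) = G/5
o = 1/40 (o = ((⅕)*(-7))/(-56) = -7/5*(-1/56) = 1/40 ≈ 0.025000)
√(46529 + B(1)*o) = √(46529 + (2 + 4*1²)*(1/40)) = √(46529 + (2 + 4*1)*(1/40)) = √(46529 + (2 + 4)*(1/40)) = √(46529 + 6*(1/40)) = √(46529 + 3/20) = √(930583/20) = √4652915/10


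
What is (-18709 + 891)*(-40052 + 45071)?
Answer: -89428542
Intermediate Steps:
(-18709 + 891)*(-40052 + 45071) = -17818*5019 = -89428542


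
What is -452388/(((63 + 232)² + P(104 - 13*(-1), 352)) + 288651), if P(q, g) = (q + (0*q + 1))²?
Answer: -113097/97400 ≈ -1.1612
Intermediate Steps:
P(q, g) = (1 + q)² (P(q, g) = (q + (0 + 1))² = (q + 1)² = (1 + q)²)
-452388/(((63 + 232)² + P(104 - 13*(-1), 352)) + 288651) = -452388/(((63 + 232)² + (1 + (104 - 13*(-1)))²) + 288651) = -452388/((295² + (1 + (104 - 1*(-13)))²) + 288651) = -452388/((87025 + (1 + (104 + 13))²) + 288651) = -452388/((87025 + (1 + 117)²) + 288651) = -452388/((87025 + 118²) + 288651) = -452388/((87025 + 13924) + 288651) = -452388/(100949 + 288651) = -452388/389600 = -452388*1/389600 = -113097/97400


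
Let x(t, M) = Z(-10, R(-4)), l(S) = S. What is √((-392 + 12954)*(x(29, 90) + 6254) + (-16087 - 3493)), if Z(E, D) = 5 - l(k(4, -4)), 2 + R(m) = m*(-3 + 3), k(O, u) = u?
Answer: √78656226 ≈ 8868.8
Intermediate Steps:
R(m) = -2 (R(m) = -2 + m*(-3 + 3) = -2 + m*0 = -2 + 0 = -2)
Z(E, D) = 9 (Z(E, D) = 5 - 1*(-4) = 5 + 4 = 9)
x(t, M) = 9
√((-392 + 12954)*(x(29, 90) + 6254) + (-16087 - 3493)) = √((-392 + 12954)*(9 + 6254) + (-16087 - 3493)) = √(12562*6263 - 19580) = √(78675806 - 19580) = √78656226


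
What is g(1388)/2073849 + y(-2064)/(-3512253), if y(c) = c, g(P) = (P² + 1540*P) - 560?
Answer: 4758778179616/2427960790599 ≈ 1.9600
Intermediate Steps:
g(P) = -560 + P² + 1540*P
g(1388)/2073849 + y(-2064)/(-3512253) = (-560 + 1388² + 1540*1388)/2073849 - 2064/(-3512253) = (-560 + 1926544 + 2137520)*(1/2073849) - 2064*(-1/3512253) = 4063504*(1/2073849) + 688/1170751 = 4063504/2073849 + 688/1170751 = 4758778179616/2427960790599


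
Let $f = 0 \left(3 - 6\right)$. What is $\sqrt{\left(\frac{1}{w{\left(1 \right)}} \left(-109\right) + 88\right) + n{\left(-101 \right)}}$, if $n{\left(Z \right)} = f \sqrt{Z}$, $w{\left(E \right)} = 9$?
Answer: $\frac{\sqrt{683}}{3} \approx 8.7114$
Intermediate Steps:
$f = 0$ ($f = 0 \left(-3\right) = 0$)
$n{\left(Z \right)} = 0$ ($n{\left(Z \right)} = 0 \sqrt{Z} = 0$)
$\sqrt{\left(\frac{1}{w{\left(1 \right)}} \left(-109\right) + 88\right) + n{\left(-101 \right)}} = \sqrt{\left(\frac{1}{9} \left(-109\right) + 88\right) + 0} = \sqrt{\left(- \frac{109}{9} + 88\right) + 0} = \sqrt{\frac{683}{9} + 0} = \sqrt{\frac{683}{9}} = \frac{\sqrt{683}}{3}$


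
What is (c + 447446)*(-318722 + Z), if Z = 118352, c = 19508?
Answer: -93563572980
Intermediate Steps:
(c + 447446)*(-318722 + Z) = (19508 + 447446)*(-318722 + 118352) = 466954*(-200370) = -93563572980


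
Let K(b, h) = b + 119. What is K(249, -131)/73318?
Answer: 184/36659 ≈ 0.0050192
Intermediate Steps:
K(b, h) = 119 + b
K(249, -131)/73318 = (119 + 249)/73318 = 368*(1/73318) = 184/36659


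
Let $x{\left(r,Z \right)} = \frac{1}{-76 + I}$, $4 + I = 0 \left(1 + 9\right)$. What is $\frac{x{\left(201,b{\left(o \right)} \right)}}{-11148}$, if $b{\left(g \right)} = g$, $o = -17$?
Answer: $\frac{1}{891840} \approx 1.1213 \cdot 10^{-6}$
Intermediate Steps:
$I = -4$ ($I = -4 + 0 \left(1 + 9\right) = -4 + 0 \cdot 10 = -4 + 0 = -4$)
$x{\left(r,Z \right)} = - \frac{1}{80}$ ($x{\left(r,Z \right)} = \frac{1}{-76 - 4} = \frac{1}{-80} = - \frac{1}{80}$)
$\frac{x{\left(201,b{\left(o \right)} \right)}}{-11148} = - \frac{1}{80 \left(-11148\right)} = \left(- \frac{1}{80}\right) \left(- \frac{1}{11148}\right) = \frac{1}{891840}$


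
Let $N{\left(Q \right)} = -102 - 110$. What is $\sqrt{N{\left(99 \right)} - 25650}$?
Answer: $i \sqrt{25862} \approx 160.82 i$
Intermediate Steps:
$N{\left(Q \right)} = -212$ ($N{\left(Q \right)} = -102 - 110 = -212$)
$\sqrt{N{\left(99 \right)} - 25650} = \sqrt{-212 - 25650} = \sqrt{-25862} = i \sqrt{25862}$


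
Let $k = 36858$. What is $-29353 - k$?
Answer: $-66211$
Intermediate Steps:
$-29353 - k = -29353 - 36858 = -66211$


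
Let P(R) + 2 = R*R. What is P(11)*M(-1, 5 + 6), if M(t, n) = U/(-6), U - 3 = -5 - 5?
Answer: 833/6 ≈ 138.83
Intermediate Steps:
U = -7 (U = 3 + (-5 - 5) = 3 - 10 = -7)
M(t, n) = 7/6 (M(t, n) = -7/(-6) = -7*(-1/6) = 7/6)
P(R) = -2 + R**2 (P(R) = -2 + R*R = -2 + R**2)
P(11)*M(-1, 5 + 6) = (-2 + 11**2)*(7/6) = (-2 + 121)*(7/6) = 119*(7/6) = 833/6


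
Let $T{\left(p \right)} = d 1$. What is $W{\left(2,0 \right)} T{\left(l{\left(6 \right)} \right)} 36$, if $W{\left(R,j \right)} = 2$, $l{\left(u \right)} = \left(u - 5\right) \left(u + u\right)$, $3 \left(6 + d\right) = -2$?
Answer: $-480$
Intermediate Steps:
$d = - \frac{20}{3}$ ($d = -6 + \frac{1}{3} \left(-2\right) = -6 - \frac{2}{3} = - \frac{20}{3} \approx -6.6667$)
$l{\left(u \right)} = 2 u \left(-5 + u\right)$ ($l{\left(u \right)} = \left(-5 + u\right) 2 u = 2 u \left(-5 + u\right)$)
$T{\left(p \right)} = - \frac{20}{3}$ ($T{\left(p \right)} = \left(- \frac{20}{3}\right) 1 = - \frac{20}{3}$)
$W{\left(2,0 \right)} T{\left(l{\left(6 \right)} \right)} 36 = 2 \left(- \frac{20}{3}\right) 36 = \left(- \frac{40}{3}\right) 36 = -480$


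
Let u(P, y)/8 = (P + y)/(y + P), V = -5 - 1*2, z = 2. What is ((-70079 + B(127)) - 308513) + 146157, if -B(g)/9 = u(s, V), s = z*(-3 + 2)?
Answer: -232507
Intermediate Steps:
V = -7 (V = -5 - 2 = -7)
s = -2 (s = 2*(-3 + 2) = 2*(-1) = -2)
u(P, y) = 8 (u(P, y) = 8*((P + y)/(y + P)) = 8*((P + y)/(P + y)) = 8*1 = 8)
B(g) = -72 (B(g) = -9*8 = -72)
((-70079 + B(127)) - 308513) + 146157 = ((-70079 - 72) - 308513) + 146157 = (-70151 - 308513) + 146157 = -378664 + 146157 = -232507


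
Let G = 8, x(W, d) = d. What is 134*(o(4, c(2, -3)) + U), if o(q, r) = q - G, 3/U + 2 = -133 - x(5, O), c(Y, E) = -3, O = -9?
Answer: -11323/21 ≈ -539.19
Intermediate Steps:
U = -1/42 (U = 3/(-2 + (-133 - 1*(-9))) = 3/(-2 + (-133 + 9)) = 3/(-2 - 124) = 3/(-126) = 3*(-1/126) = -1/42 ≈ -0.023810)
o(q, r) = -8 + q (o(q, r) = q - 1*8 = q - 8 = -8 + q)
134*(o(4, c(2, -3)) + U) = 134*((-8 + 4) - 1/42) = 134*(-4 - 1/42) = 134*(-169/42) = -11323/21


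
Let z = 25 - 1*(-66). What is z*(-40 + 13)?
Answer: -2457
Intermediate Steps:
z = 91 (z = 25 + 66 = 91)
z*(-40 + 13) = 91*(-40 + 13) = 91*(-27) = -2457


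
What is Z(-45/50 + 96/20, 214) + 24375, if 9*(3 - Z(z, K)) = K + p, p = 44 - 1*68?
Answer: 219212/9 ≈ 24357.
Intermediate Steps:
p = -24 (p = 44 - 68 = -24)
Z(z, K) = 17/3 - K/9 (Z(z, K) = 3 - (K - 24)/9 = 3 - (-24 + K)/9 = 3 + (8/3 - K/9) = 17/3 - K/9)
Z(-45/50 + 96/20, 214) + 24375 = (17/3 - 1/9*214) + 24375 = (17/3 - 214/9) + 24375 = -163/9 + 24375 = 219212/9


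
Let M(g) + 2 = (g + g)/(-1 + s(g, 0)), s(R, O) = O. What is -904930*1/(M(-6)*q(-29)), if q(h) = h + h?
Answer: 90493/58 ≈ 1560.2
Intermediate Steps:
q(h) = 2*h
M(g) = -2 - 2*g (M(g) = -2 + (g + g)/(-1 + 0) = -2 + (2*g)/(-1) = -2 + (2*g)*(-1) = -2 - 2*g)
-904930*1/(M(-6)*q(-29)) = -904930*(-1/(58*(-2 - 2*(-6)))) = -904930*(-1/(58*(-2 + 12))) = -904930/(10*(-58)) = -904930/(-580) = -904930*(-1/580) = 90493/58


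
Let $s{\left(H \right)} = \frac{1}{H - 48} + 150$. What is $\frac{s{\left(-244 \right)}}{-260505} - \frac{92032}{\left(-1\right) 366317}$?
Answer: $\frac{997799451491}{3980686249260} \approx 0.25066$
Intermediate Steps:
$s{\left(H \right)} = 150 + \frac{1}{-48 + H}$ ($s{\left(H \right)} = \frac{1}{-48 + H} + 150 = 150 + \frac{1}{-48 + H}$)
$\frac{s{\left(-244 \right)}}{-260505} - \frac{92032}{\left(-1\right) 366317} = \frac{\frac{1}{-48 - 244} \left(-7199 + 150 \left(-244\right)\right)}{-260505} - \frac{92032}{\left(-1\right) 366317} = \frac{-7199 - 36600}{-292} \left(- \frac{1}{260505}\right) - \frac{92032}{-366317} = \left(- \frac{1}{292}\right) \left(-43799\right) \left(- \frac{1}{260505}\right) - - \frac{92032}{366317} = \frac{43799}{292} \left(- \frac{1}{260505}\right) + \frac{92032}{366317} = - \frac{6257}{10866780} + \frac{92032}{366317} = \frac{997799451491}{3980686249260}$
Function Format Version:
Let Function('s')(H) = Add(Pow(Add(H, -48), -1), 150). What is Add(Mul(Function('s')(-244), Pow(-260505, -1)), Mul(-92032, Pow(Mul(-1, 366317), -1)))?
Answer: Rational(997799451491, 3980686249260) ≈ 0.25066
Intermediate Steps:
Function('s')(H) = Add(150, Pow(Add(-48, H), -1)) (Function('s')(H) = Add(Pow(Add(-48, H), -1), 150) = Add(150, Pow(Add(-48, H), -1)))
Add(Mul(Function('s')(-244), Pow(-260505, -1)), Mul(-92032, Pow(Mul(-1, 366317), -1))) = Add(Mul(Mul(Pow(Add(-48, -244), -1), Add(-7199, Mul(150, -244))), Pow(-260505, -1)), Mul(-92032, Pow(Mul(-1, 366317), -1))) = Add(Mul(Mul(Pow(-292, -1), Add(-7199, -36600)), Rational(-1, 260505)), Mul(-92032, Pow(-366317, -1))) = Add(Mul(Mul(Rational(-1, 292), -43799), Rational(-1, 260505)), Mul(-92032, Rational(-1, 366317))) = Add(Mul(Rational(43799, 292), Rational(-1, 260505)), Rational(92032, 366317)) = Add(Rational(-6257, 10866780), Rational(92032, 366317)) = Rational(997799451491, 3980686249260)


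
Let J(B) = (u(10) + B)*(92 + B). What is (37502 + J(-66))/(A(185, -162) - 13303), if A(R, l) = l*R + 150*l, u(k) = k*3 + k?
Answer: -36826/67573 ≈ -0.54498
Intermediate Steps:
u(k) = 4*k (u(k) = 3*k + k = 4*k)
A(R, l) = 150*l + R*l (A(R, l) = R*l + 150*l = 150*l + R*l)
J(B) = (40 + B)*(92 + B) (J(B) = (4*10 + B)*(92 + B) = (40 + B)*(92 + B))
(37502 + J(-66))/(A(185, -162) - 13303) = (37502 + (3680 + (-66)**2 + 132*(-66)))/(-162*(150 + 185) - 13303) = (37502 + (3680 + 4356 - 8712))/(-162*335 - 13303) = (37502 - 676)/(-54270 - 13303) = 36826/(-67573) = 36826*(-1/67573) = -36826/67573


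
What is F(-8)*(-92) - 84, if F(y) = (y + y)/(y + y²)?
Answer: -404/7 ≈ -57.714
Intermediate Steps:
F(y) = 2*y/(y + y²) (F(y) = (2*y)/(y + y²) = 2*y/(y + y²))
F(-8)*(-92) - 84 = (2/(1 - 8))*(-92) - 84 = (2/(-7))*(-92) - 84 = (2*(-⅐))*(-92) - 84 = -2/7*(-92) - 84 = 184/7 - 84 = -404/7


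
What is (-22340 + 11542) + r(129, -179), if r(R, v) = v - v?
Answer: -10798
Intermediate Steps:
r(R, v) = 0
(-22340 + 11542) + r(129, -179) = (-22340 + 11542) + 0 = -10798 + 0 = -10798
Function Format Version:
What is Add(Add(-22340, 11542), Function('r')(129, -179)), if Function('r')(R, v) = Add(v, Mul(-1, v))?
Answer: -10798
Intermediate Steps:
Function('r')(R, v) = 0
Add(Add(-22340, 11542), Function('r')(129, -179)) = Add(Add(-22340, 11542), 0) = Add(-10798, 0) = -10798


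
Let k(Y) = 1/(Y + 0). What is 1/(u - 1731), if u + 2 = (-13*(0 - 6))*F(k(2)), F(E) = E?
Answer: -1/1694 ≈ -0.00059032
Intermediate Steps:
k(Y) = 1/Y
u = 37 (u = -2 - 13*(0 - 6)/2 = -2 - 13*(-6)*(½) = -2 + 78*(½) = -2 + 39 = 37)
1/(u - 1731) = 1/(37 - 1731) = 1/(-1694) = -1/1694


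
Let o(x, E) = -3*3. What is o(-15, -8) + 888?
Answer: 879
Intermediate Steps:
o(x, E) = -9
o(-15, -8) + 888 = -9 + 888 = 879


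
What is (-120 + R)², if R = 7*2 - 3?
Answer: 11881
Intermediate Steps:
R = 11 (R = 14 - 3 = 11)
(-120 + R)² = (-120 + 11)² = (-109)² = 11881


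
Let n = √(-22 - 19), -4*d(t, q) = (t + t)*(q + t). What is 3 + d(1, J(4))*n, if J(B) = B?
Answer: 3 - 5*I*√41/2 ≈ 3.0 - 16.008*I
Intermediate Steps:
d(t, q) = -t*(q + t)/2 (d(t, q) = -(t + t)*(q + t)/4 = -2*t*(q + t)/4 = -t*(q + t)/2)
n = I*√41 (n = √(-41) = I*√41 ≈ 6.4031*I)
3 + d(1, J(4))*n = 3 + (-½*1*(4 + 1))*(I*√41) = 3 + (-½*1*5)*(I*√41) = 3 - 5*I*√41/2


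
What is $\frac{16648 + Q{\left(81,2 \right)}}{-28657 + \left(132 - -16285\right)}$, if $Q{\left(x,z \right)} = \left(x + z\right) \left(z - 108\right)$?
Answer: $- \frac{785}{1224} \approx -0.64134$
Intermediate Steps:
$Q{\left(x,z \right)} = \left(-108 + z\right) \left(x + z\right)$ ($Q{\left(x,z \right)} = \left(x + z\right) \left(-108 + z\right) = \left(-108 + z\right) \left(x + z\right)$)
$\frac{16648 + Q{\left(81,2 \right)}}{-28657 + \left(132 - -16285\right)} = \frac{16648 + \left(2^{2} - 8748 - 216 + 81 \cdot 2\right)}{-28657 + \left(132 - -16285\right)} = \frac{16648 + \left(4 - 8748 - 216 + 162\right)}{-28657 + \left(132 + 16285\right)} = \frac{16648 - 8798}{-28657 + 16417} = \frac{7850}{-12240} = 7850 \left(- \frac{1}{12240}\right) = - \frac{785}{1224}$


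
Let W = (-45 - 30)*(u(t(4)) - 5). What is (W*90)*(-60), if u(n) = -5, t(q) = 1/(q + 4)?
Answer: -4050000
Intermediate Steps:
t(q) = 1/(4 + q)
W = 750 (W = (-45 - 30)*(-5 - 5) = -75*(-10) = 750)
(W*90)*(-60) = (750*90)*(-60) = 67500*(-60) = -4050000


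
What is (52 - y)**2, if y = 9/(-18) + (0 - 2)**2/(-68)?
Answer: 3193369/1156 ≈ 2762.4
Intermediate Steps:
y = -19/34 (y = 9*(-1/18) + (-2)**2*(-1/68) = -1/2 + 4*(-1/68) = -1/2 - 1/17 = -19/34 ≈ -0.55882)
(52 - y)**2 = (52 - 1*(-19/34))**2 = (52 + 19/34)**2 = (1787/34)**2 = 3193369/1156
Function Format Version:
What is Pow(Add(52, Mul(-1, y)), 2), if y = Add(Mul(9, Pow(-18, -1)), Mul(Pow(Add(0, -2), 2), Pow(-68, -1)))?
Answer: Rational(3193369, 1156) ≈ 2762.4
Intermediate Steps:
y = Rational(-19, 34) (y = Add(Mul(9, Rational(-1, 18)), Mul(Pow(-2, 2), Rational(-1, 68))) = Add(Rational(-1, 2), Mul(4, Rational(-1, 68))) = Add(Rational(-1, 2), Rational(-1, 17)) = Rational(-19, 34) ≈ -0.55882)
Pow(Add(52, Mul(-1, y)), 2) = Pow(Add(52, Mul(-1, Rational(-19, 34))), 2) = Pow(Add(52, Rational(19, 34)), 2) = Pow(Rational(1787, 34), 2) = Rational(3193369, 1156)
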